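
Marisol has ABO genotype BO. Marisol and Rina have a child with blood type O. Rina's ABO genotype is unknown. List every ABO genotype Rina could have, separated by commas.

For each candidate genotype of Rina, check whether crossing it with BO can produce every observed child phenotype.
  AA → possible child types {A, AB} ✗
  AB → possible child types {A, B, AB} ✗
  AO → possible child types {O, A, B, AB} ✓
  BB → possible child types {B} ✗
  BO → possible child types {O, B} ✓
  OO → possible child types {O, B} ✓

AO, BO, OO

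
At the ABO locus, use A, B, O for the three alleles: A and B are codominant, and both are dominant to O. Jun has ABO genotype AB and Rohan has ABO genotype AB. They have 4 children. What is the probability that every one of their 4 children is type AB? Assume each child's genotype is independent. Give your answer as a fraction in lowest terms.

1/16

ABO cross AB × AB → 1/4 A, 1/4 B, 1/2 AB.
So P(type AB) = 1/2 per child.
All 4 independent: (1/2)^4 = 1/16.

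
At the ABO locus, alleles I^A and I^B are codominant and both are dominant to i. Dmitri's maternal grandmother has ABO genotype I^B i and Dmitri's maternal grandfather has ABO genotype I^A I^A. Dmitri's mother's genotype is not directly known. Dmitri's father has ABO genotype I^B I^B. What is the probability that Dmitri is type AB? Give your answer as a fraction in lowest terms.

Dmitri's mother's ABO genotype from I^B i × I^A I^A: 1/2 I^A I^B, 1/2 I^A i.
Crossing each possibility with the father I^B I^B and summing P(type AB): 1/2·1/2 + 1/2·1/2 = 1/2.

1/2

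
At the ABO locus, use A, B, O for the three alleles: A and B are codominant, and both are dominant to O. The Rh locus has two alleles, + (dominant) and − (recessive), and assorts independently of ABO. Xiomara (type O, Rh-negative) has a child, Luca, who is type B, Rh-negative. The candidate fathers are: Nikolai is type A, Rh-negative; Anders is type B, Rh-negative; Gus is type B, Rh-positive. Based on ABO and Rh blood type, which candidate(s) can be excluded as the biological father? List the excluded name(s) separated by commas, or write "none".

A candidate is excluded only if no genotype consistent with his phenotype could produce a type B, Rh-negative child with a type O, Rh-negative mother.
Nikolai (type A, Rh-): no genotype consistent with that phenotype can produce a type-B Rh- child with a type-O mother.

Nikolai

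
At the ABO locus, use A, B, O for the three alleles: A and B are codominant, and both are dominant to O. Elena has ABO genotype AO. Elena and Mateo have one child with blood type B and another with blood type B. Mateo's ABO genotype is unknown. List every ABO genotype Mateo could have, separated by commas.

AB, BB, BO

For each candidate genotype of Mateo, check whether crossing it with AO can produce every observed child phenotype.
  AA → possible child types {A} ✗
  AB → possible child types {A, B, AB} ✓
  AO → possible child types {O, A} ✗
  BB → possible child types {B, AB} ✓
  BO → possible child types {O, A, B, AB} ✓
  OO → possible child types {O, A} ✗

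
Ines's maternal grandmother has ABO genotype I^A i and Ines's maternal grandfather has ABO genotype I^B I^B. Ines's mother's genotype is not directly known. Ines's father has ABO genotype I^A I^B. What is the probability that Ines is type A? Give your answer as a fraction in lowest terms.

Ines's mother's ABO genotype from I^A i × I^B I^B: 1/2 I^A I^B, 1/2 I^B i.
Crossing each possibility with the father I^A I^B and summing P(type A): 1/2·1/4 + 1/2·1/4 = 1/4.

1/4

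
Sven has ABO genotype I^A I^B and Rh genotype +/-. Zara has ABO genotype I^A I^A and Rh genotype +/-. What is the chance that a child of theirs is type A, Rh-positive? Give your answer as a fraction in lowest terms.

3/8

ABO cross I^A I^B × I^A I^A → offspring phenotypes: 1/2 A, 1/2 AB.
Rh cross +/- × +/- → 3/4 Rh+, 1/4 Rh-.
Independent loci: P(type A, Rh-positive) = 1/2 × 3/4 = 3/8.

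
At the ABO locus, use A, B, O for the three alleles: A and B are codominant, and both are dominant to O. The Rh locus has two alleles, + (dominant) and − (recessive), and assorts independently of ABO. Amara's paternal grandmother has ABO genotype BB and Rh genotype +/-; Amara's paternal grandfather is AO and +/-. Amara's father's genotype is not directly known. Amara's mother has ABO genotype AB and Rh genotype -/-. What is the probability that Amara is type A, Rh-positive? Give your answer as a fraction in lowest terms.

Amara's father's ABO genotype from BB × AO: 1/2 AB, 1/2 BO.
Crossing each possibility with the mother AB and summing P(type A): 1/2·1/4 + 1/2·1/4 = 1/4.
Similarly for Rh via the father's Rh distribution: P(Rh+) = 1/2.
Independent loci: 1/4 × 1/2 = 1/8.

1/8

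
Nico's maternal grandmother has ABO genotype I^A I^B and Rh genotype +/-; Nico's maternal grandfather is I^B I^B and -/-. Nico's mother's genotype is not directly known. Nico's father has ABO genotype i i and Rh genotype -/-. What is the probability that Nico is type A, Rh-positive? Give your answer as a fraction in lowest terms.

1/16

Nico's mother's ABO genotype from I^A I^B × I^B I^B: 1/2 I^A I^B, 1/2 I^B I^B.
Crossing each possibility with the father i i and summing P(type A): 1/2·1/2 + 1/2·0 = 1/4.
Similarly for Rh via the mother's Rh distribution: P(Rh+) = 1/4.
Independent loci: 1/4 × 1/4 = 1/16.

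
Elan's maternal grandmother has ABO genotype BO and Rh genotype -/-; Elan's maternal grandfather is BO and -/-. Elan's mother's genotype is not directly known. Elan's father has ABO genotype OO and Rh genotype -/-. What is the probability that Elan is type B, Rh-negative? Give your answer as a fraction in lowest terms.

Elan's mother's ABO genotype from BO × BO: 1/4 BB, 1/2 BO, 1/4 OO.
Crossing each possibility with the father OO and summing P(type B): 1/4·1 + 1/2·1/2 + 1/4·0 = 1/2.
Similarly for Rh via the mother's Rh distribution: P(Rh-) = 1.
Independent loci: 1/2 × 1 = 1/2.

1/2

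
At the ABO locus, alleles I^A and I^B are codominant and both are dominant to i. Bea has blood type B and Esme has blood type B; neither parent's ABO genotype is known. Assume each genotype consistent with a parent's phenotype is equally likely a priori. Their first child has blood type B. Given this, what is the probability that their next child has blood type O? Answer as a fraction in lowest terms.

1/20

Possible genotypes: Bea ∈ {I^B I^B, I^B i}; Esme ∈ {I^B I^B, I^B i}.
Weight each parental genotype pair by prior × P(type-B child):
  I^B I^B × I^B I^B: posterior weight 4/15; P(next child type O) = 0.
  I^B I^B × I^B i: posterior weight 4/15; P(next child type O) = 0.
  I^B i × I^B I^B: posterior weight 4/15; P(next child type O) = 0.
  I^B i × I^B i: posterior weight 1/5; P(next child type O) = 1/4.
Weighted sum = 1/20.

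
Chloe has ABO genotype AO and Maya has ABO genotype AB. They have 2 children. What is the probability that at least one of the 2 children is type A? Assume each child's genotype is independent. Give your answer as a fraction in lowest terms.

ABO cross AO × AB → 1/2 A, 1/4 B, 1/4 AB.
So P(type A) = 1/2 per child.
P(none) = (1/2)^2 = 1/4; P(at least one) = 1 − 1/4 = 3/4.

3/4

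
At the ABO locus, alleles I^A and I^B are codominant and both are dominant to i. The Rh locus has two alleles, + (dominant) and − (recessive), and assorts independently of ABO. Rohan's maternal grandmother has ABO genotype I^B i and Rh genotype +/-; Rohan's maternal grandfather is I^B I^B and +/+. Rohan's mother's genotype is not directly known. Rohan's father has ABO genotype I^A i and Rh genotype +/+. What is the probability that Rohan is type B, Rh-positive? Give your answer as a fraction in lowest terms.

Rohan's mother's ABO genotype from I^B i × I^B I^B: 1/2 I^B I^B, 1/2 I^B i.
Crossing each possibility with the father I^A i and summing P(type B): 1/2·1/2 + 1/2·1/4 = 3/8.
Similarly for Rh via the mother's Rh distribution: P(Rh+) = 1.
Independent loci: 3/8 × 1 = 3/8.

3/8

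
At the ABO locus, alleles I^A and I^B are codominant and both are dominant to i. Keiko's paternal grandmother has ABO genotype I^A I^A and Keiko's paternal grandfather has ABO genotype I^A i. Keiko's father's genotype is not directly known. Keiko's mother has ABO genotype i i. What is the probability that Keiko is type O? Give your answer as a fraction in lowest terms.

1/4

Keiko's father's ABO genotype from I^A I^A × I^A i: 1/2 I^A I^A, 1/2 I^A i.
Crossing each possibility with the mother i i and summing P(type O): 1/2·0 + 1/2·1/2 = 1/4.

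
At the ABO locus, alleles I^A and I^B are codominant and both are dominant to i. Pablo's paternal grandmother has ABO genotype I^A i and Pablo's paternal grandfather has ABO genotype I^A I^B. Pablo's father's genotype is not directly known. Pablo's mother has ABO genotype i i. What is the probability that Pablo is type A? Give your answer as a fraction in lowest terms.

1/2

Pablo's father's ABO genotype from I^A i × I^A I^B: 1/4 I^A I^A, 1/4 I^A I^B, 1/4 I^A i, 1/4 I^B i.
Crossing each possibility with the mother i i and summing P(type A): 1/4·1 + 1/4·1/2 + 1/4·1/2 + 1/4·0 = 1/2.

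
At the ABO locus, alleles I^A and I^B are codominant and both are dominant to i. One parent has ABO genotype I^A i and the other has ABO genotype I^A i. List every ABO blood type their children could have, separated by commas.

Gametes from I^A i × I^A i give offspring ABO genotypes I^A I^A, I^A i, i i, i.e. phenotypes O, A.

O, A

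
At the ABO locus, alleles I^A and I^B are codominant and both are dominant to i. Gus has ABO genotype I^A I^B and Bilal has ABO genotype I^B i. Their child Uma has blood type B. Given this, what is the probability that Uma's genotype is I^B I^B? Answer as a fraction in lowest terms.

1/2

Cross I^A I^B × I^B i → 1/4 I^A I^B, 1/4 I^A i, 1/4 I^B I^B, 1/4 I^B i.
Type-B genotypes among offspring: I^B I^B (1/4), I^B i (1/4); total 1/2.
P(I^B I^B | type B) = (1/4) / (1/2) = 1/2.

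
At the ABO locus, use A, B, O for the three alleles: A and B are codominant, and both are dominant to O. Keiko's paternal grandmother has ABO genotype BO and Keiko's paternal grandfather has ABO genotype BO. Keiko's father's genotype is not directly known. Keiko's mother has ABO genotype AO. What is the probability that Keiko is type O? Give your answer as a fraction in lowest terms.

1/4

Keiko's father's ABO genotype from BO × BO: 1/4 BB, 1/2 BO, 1/4 OO.
Crossing each possibility with the mother AO and summing P(type O): 1/4·0 + 1/2·1/4 + 1/4·1/2 = 1/4.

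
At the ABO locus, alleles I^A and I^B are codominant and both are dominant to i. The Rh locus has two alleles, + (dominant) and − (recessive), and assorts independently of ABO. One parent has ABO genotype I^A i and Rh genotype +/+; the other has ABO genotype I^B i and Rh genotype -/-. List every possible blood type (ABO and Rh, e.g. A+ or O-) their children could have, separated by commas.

O+, A+, B+, AB+

Gametes from I^A i × I^B i give offspring ABO genotypes I^A I^B, I^A i, I^B i, i i, i.e. phenotypes O, A, B, AB.
Rh cross +/+ × -/- → phenotypes Rh+.
Combining independently: O+, A+, B+, AB+.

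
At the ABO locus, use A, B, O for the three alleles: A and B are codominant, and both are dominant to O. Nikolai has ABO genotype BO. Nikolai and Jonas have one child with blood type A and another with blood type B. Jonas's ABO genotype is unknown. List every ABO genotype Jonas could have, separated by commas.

For each candidate genotype of Jonas, check whether crossing it with BO can produce every observed child phenotype.
  AA → possible child types {A, AB} ✗
  AB → possible child types {A, B, AB} ✓
  AO → possible child types {O, A, B, AB} ✓
  BB → possible child types {B} ✗
  BO → possible child types {O, B} ✗
  OO → possible child types {O, B} ✗

AB, AO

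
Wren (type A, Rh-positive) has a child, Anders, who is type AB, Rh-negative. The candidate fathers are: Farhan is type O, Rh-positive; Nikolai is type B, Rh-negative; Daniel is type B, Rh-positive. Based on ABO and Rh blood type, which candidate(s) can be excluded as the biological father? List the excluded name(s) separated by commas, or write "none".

Farhan

A candidate is excluded only if no genotype consistent with his phenotype could produce a type AB, Rh-negative child with a type A, Rh-positive mother.
Farhan (type O, Rh+): no genotype consistent with that phenotype can produce a type-AB Rh- child with a type-A mother.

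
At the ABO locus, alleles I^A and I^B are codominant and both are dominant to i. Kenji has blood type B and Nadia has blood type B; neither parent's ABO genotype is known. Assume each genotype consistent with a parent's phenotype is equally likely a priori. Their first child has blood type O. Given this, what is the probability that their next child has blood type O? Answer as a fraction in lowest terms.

1/4

Possible genotypes: Kenji ∈ {I^B I^B, I^B i}; Nadia ∈ {I^B I^B, I^B i}.
Weight each parental genotype pair by prior × P(type-O child):
  I^B i × I^B i: posterior weight 1; P(next child type O) = 1/4.
Weighted sum = 1/4.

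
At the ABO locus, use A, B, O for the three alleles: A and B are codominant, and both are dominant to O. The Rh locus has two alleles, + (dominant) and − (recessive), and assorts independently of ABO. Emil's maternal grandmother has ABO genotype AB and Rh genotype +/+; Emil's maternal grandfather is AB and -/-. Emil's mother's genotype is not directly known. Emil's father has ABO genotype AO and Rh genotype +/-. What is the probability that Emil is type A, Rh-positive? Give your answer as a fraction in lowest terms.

Emil's mother's ABO genotype from AB × AB: 1/4 AA, 1/2 AB, 1/4 BB.
Crossing each possibility with the father AO and summing P(type A): 1/4·1 + 1/2·1/2 + 1/4·0 = 1/2.
Similarly for Rh via the mother's Rh distribution: P(Rh+) = 3/4.
Independent loci: 1/2 × 3/4 = 3/8.

3/8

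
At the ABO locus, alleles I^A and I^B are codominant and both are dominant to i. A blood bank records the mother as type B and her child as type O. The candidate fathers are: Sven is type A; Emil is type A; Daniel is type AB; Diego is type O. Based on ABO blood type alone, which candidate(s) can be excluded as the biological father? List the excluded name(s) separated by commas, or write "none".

A candidate is excluded only if no genotype consistent with his phenotype could produce a type O child with a type B mother.
Daniel (type AB): no genotype consistent with that phenotype can produce a type-O child with a type-B mother.

Daniel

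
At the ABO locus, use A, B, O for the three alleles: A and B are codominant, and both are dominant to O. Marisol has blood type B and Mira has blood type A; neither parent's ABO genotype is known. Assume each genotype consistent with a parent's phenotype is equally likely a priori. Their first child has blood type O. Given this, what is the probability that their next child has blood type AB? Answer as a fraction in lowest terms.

1/4

Possible genotypes: Marisol ∈ {BB, BO}; Mira ∈ {AA, AO}.
Weight each parental genotype pair by prior × P(type-O child):
  BO × AO: posterior weight 1; P(next child type AB) = 1/4.
Weighted sum = 1/4.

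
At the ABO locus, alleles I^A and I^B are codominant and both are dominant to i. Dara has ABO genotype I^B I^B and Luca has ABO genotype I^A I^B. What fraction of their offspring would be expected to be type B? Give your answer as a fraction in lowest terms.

ABO cross I^B I^B × I^A I^B → offspring phenotypes: 1/2 B, 1/2 AB.
So P(type B) = 1/2.

1/2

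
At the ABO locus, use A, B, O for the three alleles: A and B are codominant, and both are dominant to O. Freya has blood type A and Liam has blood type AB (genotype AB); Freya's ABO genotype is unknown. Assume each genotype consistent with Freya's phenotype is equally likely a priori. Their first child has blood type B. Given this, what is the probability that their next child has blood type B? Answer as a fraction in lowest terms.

Possible genotypes: Freya ∈ {AA, AO}; Liam ∈ {AB}.
Weight each parental genotype pair by prior × P(type-B child):
  AO × AB: posterior weight 1; P(next child type B) = 1/4.
Weighted sum = 1/4.

1/4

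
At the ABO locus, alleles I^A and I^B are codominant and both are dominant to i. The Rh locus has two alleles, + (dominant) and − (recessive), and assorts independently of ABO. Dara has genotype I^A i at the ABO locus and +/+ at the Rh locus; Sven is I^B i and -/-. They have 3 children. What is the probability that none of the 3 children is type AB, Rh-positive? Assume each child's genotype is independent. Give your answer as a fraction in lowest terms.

ABO cross I^A i × I^B i → 1/4 O, 1/4 A, 1/4 B, 1/4 AB.
Rh cross +/+ × -/- → 1 Rh+; so P(type AB, Rh-positive) = 1/4 × 1 = 1/4 per child.
P(not type AB, Rh-positive) = 3/4 for one child; (3/4)^3 = 27/64.

27/64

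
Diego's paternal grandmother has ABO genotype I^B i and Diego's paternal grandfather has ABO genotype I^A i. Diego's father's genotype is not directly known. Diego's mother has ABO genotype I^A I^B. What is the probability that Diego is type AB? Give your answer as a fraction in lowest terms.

Diego's father's ABO genotype from I^B i × I^A i: 1/4 I^A I^B, 1/4 I^A i, 1/4 I^B i, 1/4 i i.
Crossing each possibility with the mother I^A I^B and summing P(type AB): 1/4·1/2 + 1/4·1/4 + 1/4·1/4 + 1/4·0 = 1/4.

1/4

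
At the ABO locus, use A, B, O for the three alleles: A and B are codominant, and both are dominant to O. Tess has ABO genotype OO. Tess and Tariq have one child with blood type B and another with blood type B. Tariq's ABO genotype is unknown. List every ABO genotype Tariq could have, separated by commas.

For each candidate genotype of Tariq, check whether crossing it with OO can produce every observed child phenotype.
  AA → possible child types {A} ✗
  AB → possible child types {A, B} ✓
  AO → possible child types {O, A} ✗
  BB → possible child types {B} ✓
  BO → possible child types {O, B} ✓
  OO → possible child types {O} ✗

AB, BB, BO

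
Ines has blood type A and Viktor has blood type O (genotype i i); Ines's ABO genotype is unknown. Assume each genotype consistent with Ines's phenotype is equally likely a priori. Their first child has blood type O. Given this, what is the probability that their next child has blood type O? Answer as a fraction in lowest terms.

Possible genotypes: Ines ∈ {I^A I^A, I^A i}; Viktor ∈ {i i}.
Weight each parental genotype pair by prior × P(type-O child):
  I^A i × i i: posterior weight 1; P(next child type O) = 1/2.
Weighted sum = 1/2.

1/2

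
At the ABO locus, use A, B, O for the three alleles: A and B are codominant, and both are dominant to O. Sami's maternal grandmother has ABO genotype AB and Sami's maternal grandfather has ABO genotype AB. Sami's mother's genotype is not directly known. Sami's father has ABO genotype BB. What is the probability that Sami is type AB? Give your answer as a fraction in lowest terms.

1/2

Sami's mother's ABO genotype from AB × AB: 1/4 AA, 1/2 AB, 1/4 BB.
Crossing each possibility with the father BB and summing P(type AB): 1/4·1 + 1/2·1/2 + 1/4·0 = 1/2.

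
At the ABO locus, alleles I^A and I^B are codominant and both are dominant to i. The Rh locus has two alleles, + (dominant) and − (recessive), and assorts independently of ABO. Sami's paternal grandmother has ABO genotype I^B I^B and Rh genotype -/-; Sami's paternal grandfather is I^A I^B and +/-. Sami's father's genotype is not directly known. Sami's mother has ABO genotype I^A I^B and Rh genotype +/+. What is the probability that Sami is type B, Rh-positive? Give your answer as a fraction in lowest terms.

3/8

Sami's father's ABO genotype from I^B I^B × I^A I^B: 1/2 I^A I^B, 1/2 I^B I^B.
Crossing each possibility with the mother I^A I^B and summing P(type B): 1/2·1/4 + 1/2·1/2 = 3/8.
Similarly for Rh via the father's Rh distribution: P(Rh+) = 1.
Independent loci: 3/8 × 1 = 3/8.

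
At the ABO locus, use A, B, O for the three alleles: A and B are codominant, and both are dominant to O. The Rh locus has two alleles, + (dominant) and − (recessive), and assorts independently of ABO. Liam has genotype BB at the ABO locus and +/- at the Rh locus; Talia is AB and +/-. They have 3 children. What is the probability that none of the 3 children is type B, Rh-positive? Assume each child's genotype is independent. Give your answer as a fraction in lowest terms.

ABO cross BB × AB → 1/2 B, 1/2 AB.
Rh cross +/- × +/- → 3/4 Rh+, 1/4 Rh-; so P(type B, Rh-positive) = 1/2 × 3/4 = 3/8 per child.
P(not type B, Rh-positive) = 5/8 for one child; (5/8)^3 = 125/512.

125/512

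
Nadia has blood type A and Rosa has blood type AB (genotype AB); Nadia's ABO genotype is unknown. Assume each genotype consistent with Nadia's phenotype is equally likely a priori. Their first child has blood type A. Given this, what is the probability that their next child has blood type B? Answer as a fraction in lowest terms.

Possible genotypes: Nadia ∈ {AA, AO}; Rosa ∈ {AB}.
Weight each parental genotype pair by prior × P(type-A child):
  AA × AB: posterior weight 1/2; P(next child type B) = 0.
  AO × AB: posterior weight 1/2; P(next child type B) = 1/4.
Weighted sum = 1/8.

1/8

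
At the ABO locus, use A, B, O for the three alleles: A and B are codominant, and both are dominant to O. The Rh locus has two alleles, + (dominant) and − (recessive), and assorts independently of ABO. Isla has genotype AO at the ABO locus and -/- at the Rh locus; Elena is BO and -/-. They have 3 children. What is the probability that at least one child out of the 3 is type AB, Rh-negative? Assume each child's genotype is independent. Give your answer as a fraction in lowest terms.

37/64

ABO cross AO × BO → 1/4 O, 1/4 A, 1/4 B, 1/4 AB.
Rh cross -/- × -/- → 1 Rh-; so P(type AB, Rh-negative) = 1/4 × 1 = 1/4 per child.
P(none) = (3/4)^3 = 27/64; P(at least one) = 1 − 27/64 = 37/64.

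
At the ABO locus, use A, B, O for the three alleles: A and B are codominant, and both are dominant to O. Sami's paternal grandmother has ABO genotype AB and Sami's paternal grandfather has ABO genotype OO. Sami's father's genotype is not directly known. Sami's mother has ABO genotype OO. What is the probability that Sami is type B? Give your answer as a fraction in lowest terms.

1/4

Sami's father's ABO genotype from AB × OO: 1/2 AO, 1/2 BO.
Crossing each possibility with the mother OO and summing P(type B): 1/2·0 + 1/2·1/2 = 1/4.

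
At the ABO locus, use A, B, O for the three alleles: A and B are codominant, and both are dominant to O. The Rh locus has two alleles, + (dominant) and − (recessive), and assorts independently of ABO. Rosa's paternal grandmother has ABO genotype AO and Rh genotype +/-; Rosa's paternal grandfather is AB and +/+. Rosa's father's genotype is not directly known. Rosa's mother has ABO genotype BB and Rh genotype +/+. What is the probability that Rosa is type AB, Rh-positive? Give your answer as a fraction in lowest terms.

Rosa's father's ABO genotype from AO × AB: 1/4 AA, 1/4 AB, 1/4 AO, 1/4 BO.
Crossing each possibility with the mother BB and summing P(type AB): 1/4·1 + 1/4·1/2 + 1/4·1/2 + 1/4·0 = 1/2.
Similarly for Rh via the father's Rh distribution: P(Rh+) = 1.
Independent loci: 1/2 × 1 = 1/2.

1/2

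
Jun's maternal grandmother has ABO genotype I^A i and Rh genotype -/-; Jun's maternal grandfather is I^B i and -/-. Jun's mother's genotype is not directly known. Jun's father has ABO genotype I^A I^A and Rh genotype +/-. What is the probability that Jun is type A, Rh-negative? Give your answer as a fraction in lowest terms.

Jun's mother's ABO genotype from I^A i × I^B i: 1/4 I^A I^B, 1/4 I^A i, 1/4 I^B i, 1/4 i i.
Crossing each possibility with the father I^A I^A and summing P(type A): 1/4·1/2 + 1/4·1 + 1/4·1/2 + 1/4·1 = 3/4.
Similarly for Rh via the mother's Rh distribution: P(Rh-) = 1/2.
Independent loci: 3/4 × 1/2 = 3/8.

3/8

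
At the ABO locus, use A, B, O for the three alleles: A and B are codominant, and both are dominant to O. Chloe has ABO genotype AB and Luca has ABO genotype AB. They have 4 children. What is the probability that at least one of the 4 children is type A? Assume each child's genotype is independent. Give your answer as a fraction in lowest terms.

175/256

ABO cross AB × AB → 1/4 A, 1/4 B, 1/2 AB.
So P(type A) = 1/4 per child.
P(none) = (3/4)^4 = 81/256; P(at least one) = 1 − 81/256 = 175/256.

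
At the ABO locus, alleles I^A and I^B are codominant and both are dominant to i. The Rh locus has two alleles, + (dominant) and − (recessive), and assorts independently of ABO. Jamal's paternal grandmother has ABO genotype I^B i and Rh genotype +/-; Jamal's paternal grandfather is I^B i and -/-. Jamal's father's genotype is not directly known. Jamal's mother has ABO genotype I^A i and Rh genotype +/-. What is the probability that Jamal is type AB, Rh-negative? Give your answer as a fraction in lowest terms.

Jamal's father's ABO genotype from I^B i × I^B i: 1/4 I^B I^B, 1/2 I^B i, 1/4 i i.
Crossing each possibility with the mother I^A i and summing P(type AB): 1/4·1/2 + 1/2·1/4 + 1/4·0 = 1/4.
Similarly for Rh via the father's Rh distribution: P(Rh-) = 3/8.
Independent loci: 1/4 × 3/8 = 3/32.

3/32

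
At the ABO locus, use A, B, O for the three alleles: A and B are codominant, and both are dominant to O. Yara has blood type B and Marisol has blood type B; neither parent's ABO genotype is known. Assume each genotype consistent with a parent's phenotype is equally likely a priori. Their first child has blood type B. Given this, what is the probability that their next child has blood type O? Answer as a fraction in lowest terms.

1/20

Possible genotypes: Yara ∈ {BB, BO}; Marisol ∈ {BB, BO}.
Weight each parental genotype pair by prior × P(type-B child):
  BB × BB: posterior weight 4/15; P(next child type O) = 0.
  BB × BO: posterior weight 4/15; P(next child type O) = 0.
  BO × BB: posterior weight 4/15; P(next child type O) = 0.
  BO × BO: posterior weight 1/5; P(next child type O) = 1/4.
Weighted sum = 1/20.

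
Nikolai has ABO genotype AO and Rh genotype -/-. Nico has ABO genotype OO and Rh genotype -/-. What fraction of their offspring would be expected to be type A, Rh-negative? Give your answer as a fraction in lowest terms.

ABO cross AO × OO → offspring phenotypes: 1/2 O, 1/2 A.
Rh cross -/- × -/- → 1 Rh-.
Independent loci: P(type A, Rh-negative) = 1/2 × 1 = 1/2.

1/2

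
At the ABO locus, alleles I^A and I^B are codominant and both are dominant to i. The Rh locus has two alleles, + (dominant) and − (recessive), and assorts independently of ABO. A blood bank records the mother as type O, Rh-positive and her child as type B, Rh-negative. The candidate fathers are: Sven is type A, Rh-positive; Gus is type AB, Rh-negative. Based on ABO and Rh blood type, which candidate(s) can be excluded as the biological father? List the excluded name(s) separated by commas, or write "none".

Sven

A candidate is excluded only if no genotype consistent with his phenotype could produce a type B, Rh-negative child with a type O, Rh-positive mother.
Sven (type A, Rh+): no genotype consistent with that phenotype can produce a type-B Rh- child with a type-O mother.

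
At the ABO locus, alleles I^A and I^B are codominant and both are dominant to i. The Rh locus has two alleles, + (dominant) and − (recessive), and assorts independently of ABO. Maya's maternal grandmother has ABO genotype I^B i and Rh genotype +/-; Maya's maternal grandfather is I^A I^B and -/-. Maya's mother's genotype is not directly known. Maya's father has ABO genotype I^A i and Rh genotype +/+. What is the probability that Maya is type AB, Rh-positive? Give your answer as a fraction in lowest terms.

Maya's mother's ABO genotype from I^B i × I^A I^B: 1/4 I^A I^B, 1/4 I^A i, 1/4 I^B I^B, 1/4 I^B i.
Crossing each possibility with the father I^A i and summing P(type AB): 1/4·1/4 + 1/4·0 + 1/4·1/2 + 1/4·1/4 = 1/4.
Similarly for Rh via the mother's Rh distribution: P(Rh+) = 1.
Independent loci: 1/4 × 1 = 1/4.

1/4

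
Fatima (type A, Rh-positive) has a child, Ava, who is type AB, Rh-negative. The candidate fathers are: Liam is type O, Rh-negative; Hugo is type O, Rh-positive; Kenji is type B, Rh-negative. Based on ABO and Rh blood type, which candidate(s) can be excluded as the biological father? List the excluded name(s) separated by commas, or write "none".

A candidate is excluded only if no genotype consistent with his phenotype could produce a type AB, Rh-negative child with a type A, Rh-positive mother.
Liam (type O, Rh-): no genotype consistent with that phenotype can produce a type-AB Rh- child with a type-A mother.
Hugo (type O, Rh+): no genotype consistent with that phenotype can produce a type-AB Rh- child with a type-A mother.

Liam, Hugo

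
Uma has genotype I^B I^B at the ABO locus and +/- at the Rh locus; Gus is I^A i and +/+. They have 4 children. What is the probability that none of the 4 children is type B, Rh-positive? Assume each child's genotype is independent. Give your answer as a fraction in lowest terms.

1/16

ABO cross I^B I^B × I^A i → 1/2 B, 1/2 AB.
Rh cross +/- × +/+ → 1 Rh+; so P(type B, Rh-positive) = 1/2 × 1 = 1/2 per child.
P(not type B, Rh-positive) = 1/2 for one child; (1/2)^4 = 1/16.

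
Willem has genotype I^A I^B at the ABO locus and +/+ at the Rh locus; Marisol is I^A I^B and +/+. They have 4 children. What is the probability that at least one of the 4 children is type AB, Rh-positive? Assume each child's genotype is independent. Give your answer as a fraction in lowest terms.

15/16

ABO cross I^A I^B × I^A I^B → 1/4 A, 1/4 B, 1/2 AB.
Rh cross +/+ × +/+ → 1 Rh+; so P(type AB, Rh-positive) = 1/2 × 1 = 1/2 per child.
P(none) = (1/2)^4 = 1/16; P(at least one) = 1 − 1/16 = 15/16.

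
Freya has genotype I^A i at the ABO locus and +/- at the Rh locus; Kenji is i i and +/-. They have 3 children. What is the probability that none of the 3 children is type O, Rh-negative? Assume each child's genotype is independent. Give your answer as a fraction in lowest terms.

ABO cross I^A i × i i → 1/2 O, 1/2 A.
Rh cross +/- × +/- → 3/4 Rh+, 1/4 Rh-; so P(type O, Rh-negative) = 1/2 × 1/4 = 1/8 per child.
P(not type O, Rh-negative) = 7/8 for one child; (7/8)^3 = 343/512.

343/512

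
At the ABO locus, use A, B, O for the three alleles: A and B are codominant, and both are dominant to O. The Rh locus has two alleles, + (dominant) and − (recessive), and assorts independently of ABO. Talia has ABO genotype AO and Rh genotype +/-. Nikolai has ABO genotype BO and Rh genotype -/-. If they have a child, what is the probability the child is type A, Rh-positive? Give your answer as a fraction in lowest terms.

ABO cross AO × BO → offspring phenotypes: 1/4 O, 1/4 A, 1/4 B, 1/4 AB.
Rh cross +/- × -/- → 1/2 Rh+, 1/2 Rh-.
Independent loci: P(type A, Rh-positive) = 1/4 × 1/2 = 1/8.

1/8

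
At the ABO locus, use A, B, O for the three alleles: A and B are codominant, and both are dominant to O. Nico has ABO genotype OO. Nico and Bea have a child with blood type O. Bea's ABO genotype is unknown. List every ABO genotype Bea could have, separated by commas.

For each candidate genotype of Bea, check whether crossing it with OO can produce every observed child phenotype.
  AA → possible child types {A} ✗
  AB → possible child types {A, B} ✗
  AO → possible child types {O, A} ✓
  BB → possible child types {B} ✗
  BO → possible child types {O, B} ✓
  OO → possible child types {O} ✓

AO, BO, OO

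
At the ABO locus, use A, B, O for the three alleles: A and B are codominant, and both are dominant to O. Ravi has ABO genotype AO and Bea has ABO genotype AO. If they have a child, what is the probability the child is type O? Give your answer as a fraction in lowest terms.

1/4

ABO cross AO × AO → offspring phenotypes: 1/4 O, 3/4 A.
So P(type O) = 1/4.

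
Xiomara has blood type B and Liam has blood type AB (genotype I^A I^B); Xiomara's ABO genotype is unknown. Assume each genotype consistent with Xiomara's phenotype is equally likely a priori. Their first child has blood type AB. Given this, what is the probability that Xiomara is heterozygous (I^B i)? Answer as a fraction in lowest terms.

1/3

Possible genotypes: Xiomara ∈ {I^B I^B, I^B i}; Liam ∈ {I^A I^B}.
Weight each parental genotype pair by prior × P(type-AB child):
  I^B I^B × I^A I^B: posterior weight 2/3.
  I^B i × I^A I^B: posterior weight 1/3.
Sum the posterior weight over pairs where Xiomara is I^B i: 1/3.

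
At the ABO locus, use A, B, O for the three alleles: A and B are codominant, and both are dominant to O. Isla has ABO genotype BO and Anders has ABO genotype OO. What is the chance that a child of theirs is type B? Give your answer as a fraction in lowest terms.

ABO cross BO × OO → offspring phenotypes: 1/2 O, 1/2 B.
So P(type B) = 1/2.

1/2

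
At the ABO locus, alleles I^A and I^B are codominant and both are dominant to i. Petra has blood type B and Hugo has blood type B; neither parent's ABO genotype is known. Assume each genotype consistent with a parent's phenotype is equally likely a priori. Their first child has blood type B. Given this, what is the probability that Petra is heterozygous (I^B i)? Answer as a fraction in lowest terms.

Possible genotypes: Petra ∈ {I^B I^B, I^B i}; Hugo ∈ {I^B I^B, I^B i}.
Weight each parental genotype pair by prior × P(type-B child):
  I^B I^B × I^B I^B: posterior weight 4/15.
  I^B I^B × I^B i: posterior weight 4/15.
  I^B i × I^B I^B: posterior weight 4/15.
  I^B i × I^B i: posterior weight 1/5.
Sum the posterior weight over pairs where Petra is I^B i: 7/15.

7/15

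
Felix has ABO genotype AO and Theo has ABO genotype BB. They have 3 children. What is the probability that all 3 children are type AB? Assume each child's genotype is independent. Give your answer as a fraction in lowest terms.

1/8

ABO cross AO × BB → 1/2 B, 1/2 AB.
So P(type AB) = 1/2 per child.
All 3 independent: (1/2)^3 = 1/8.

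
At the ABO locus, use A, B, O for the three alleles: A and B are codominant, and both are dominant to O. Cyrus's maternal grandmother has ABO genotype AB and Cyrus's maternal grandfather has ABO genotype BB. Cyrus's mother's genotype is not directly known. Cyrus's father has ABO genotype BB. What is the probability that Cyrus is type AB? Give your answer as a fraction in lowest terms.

1/4

Cyrus's mother's ABO genotype from AB × BB: 1/2 AB, 1/2 BB.
Crossing each possibility with the father BB and summing P(type AB): 1/2·1/2 + 1/2·0 = 1/4.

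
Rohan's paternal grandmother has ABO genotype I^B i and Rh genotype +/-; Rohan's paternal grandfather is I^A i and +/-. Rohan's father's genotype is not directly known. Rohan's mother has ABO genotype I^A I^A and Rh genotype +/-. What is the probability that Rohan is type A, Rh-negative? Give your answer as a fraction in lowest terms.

3/16

Rohan's father's ABO genotype from I^B i × I^A i: 1/4 I^A I^B, 1/4 I^A i, 1/4 I^B i, 1/4 i i.
Crossing each possibility with the mother I^A I^A and summing P(type A): 1/4·1/2 + 1/4·1 + 1/4·1/2 + 1/4·1 = 3/4.
Similarly for Rh via the father's Rh distribution: P(Rh-) = 1/4.
Independent loci: 3/4 × 1/4 = 3/16.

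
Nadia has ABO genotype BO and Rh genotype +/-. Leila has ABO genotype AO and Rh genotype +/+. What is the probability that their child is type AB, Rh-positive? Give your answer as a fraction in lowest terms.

1/4

ABO cross BO × AO → offspring phenotypes: 1/4 O, 1/4 A, 1/4 B, 1/4 AB.
Rh cross +/- × +/+ → 1 Rh+.
Independent loci: P(type AB, Rh-positive) = 1/4 × 1 = 1/4.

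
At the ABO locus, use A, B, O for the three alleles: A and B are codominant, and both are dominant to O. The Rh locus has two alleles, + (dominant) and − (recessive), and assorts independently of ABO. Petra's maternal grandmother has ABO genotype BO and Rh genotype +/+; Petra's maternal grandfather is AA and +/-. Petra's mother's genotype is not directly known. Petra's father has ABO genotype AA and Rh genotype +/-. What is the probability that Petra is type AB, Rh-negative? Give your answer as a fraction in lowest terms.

Petra's mother's ABO genotype from BO × AA: 1/2 AB, 1/2 AO.
Crossing each possibility with the father AA and summing P(type AB): 1/2·1/2 + 1/2·0 = 1/4.
Similarly for Rh via the mother's Rh distribution: P(Rh-) = 1/8.
Independent loci: 1/4 × 1/8 = 1/32.

1/32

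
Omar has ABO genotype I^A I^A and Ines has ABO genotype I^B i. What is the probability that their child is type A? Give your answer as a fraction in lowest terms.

ABO cross I^A I^A × I^B i → offspring phenotypes: 1/2 A, 1/2 AB.
So P(type A) = 1/2.

1/2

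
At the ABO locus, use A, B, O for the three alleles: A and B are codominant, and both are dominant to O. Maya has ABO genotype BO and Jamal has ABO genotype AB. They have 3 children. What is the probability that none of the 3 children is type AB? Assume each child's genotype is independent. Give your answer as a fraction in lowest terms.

27/64

ABO cross BO × AB → 1/4 A, 1/2 B, 1/4 AB.
So P(type AB) = 1/4 per child.
P(not type AB) = 3/4 for one child; (3/4)^3 = 27/64.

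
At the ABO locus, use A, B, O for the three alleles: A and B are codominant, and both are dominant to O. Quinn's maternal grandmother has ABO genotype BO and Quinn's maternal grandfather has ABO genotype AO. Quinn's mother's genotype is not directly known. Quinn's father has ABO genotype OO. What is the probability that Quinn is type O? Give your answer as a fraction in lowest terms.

Quinn's mother's ABO genotype from BO × AO: 1/4 AB, 1/4 AO, 1/4 BO, 1/4 OO.
Crossing each possibility with the father OO and summing P(type O): 1/4·0 + 1/4·1/2 + 1/4·1/2 + 1/4·1 = 1/2.

1/2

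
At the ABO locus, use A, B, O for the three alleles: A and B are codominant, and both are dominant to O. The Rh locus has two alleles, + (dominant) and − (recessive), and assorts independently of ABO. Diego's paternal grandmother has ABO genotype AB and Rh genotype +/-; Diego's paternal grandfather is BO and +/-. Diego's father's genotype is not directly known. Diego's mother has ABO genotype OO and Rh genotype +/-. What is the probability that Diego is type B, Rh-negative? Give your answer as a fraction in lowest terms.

Diego's father's ABO genotype from AB × BO: 1/4 AB, 1/4 AO, 1/4 BB, 1/4 BO.
Crossing each possibility with the mother OO and summing P(type B): 1/4·1/2 + 1/4·0 + 1/4·1 + 1/4·1/2 = 1/2.
Similarly for Rh via the father's Rh distribution: P(Rh-) = 1/4.
Independent loci: 1/2 × 1/4 = 1/8.

1/8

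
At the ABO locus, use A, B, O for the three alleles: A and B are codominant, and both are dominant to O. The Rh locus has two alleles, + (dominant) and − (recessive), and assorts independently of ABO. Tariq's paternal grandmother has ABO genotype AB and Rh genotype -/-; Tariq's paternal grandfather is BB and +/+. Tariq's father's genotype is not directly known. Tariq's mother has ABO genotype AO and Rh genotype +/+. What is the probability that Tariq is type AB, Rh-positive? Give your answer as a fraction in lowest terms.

3/8

Tariq's father's ABO genotype from AB × BB: 1/2 AB, 1/2 BB.
Crossing each possibility with the mother AO and summing P(type AB): 1/2·1/4 + 1/2·1/2 = 3/8.
Similarly for Rh via the father's Rh distribution: P(Rh+) = 1.
Independent loci: 3/8 × 1 = 3/8.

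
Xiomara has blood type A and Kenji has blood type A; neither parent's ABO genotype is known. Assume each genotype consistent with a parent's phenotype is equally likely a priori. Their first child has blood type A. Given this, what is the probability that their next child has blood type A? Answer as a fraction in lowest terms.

Possible genotypes: Xiomara ∈ {AA, AO}; Kenji ∈ {AA, AO}.
Weight each parental genotype pair by prior × P(type-A child):
  AA × AA: posterior weight 4/15; P(next child type A) = 1.
  AA × AO: posterior weight 4/15; P(next child type A) = 1.
  AO × AA: posterior weight 4/15; P(next child type A) = 1.
  AO × AO: posterior weight 1/5; P(next child type A) = 3/4.
Weighted sum = 19/20.

19/20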